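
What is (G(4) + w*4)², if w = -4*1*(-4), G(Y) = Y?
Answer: 4624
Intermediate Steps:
w = 16 (w = -4*(-4) = 16)
(G(4) + w*4)² = (4 + 16*4)² = (4 + 64)² = 68² = 4624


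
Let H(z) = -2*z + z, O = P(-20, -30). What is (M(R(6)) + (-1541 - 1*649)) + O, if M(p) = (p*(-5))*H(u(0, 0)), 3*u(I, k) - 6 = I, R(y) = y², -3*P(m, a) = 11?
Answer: -5501/3 ≈ -1833.7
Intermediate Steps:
P(m, a) = -11/3 (P(m, a) = -⅓*11 = -11/3)
u(I, k) = 2 + I/3
O = -11/3 ≈ -3.6667
H(z) = -z
M(p) = 10*p (M(p) = (p*(-5))*(-(2 + (⅓)*0)) = (-5*p)*(-(2 + 0)) = (-5*p)*(-1*2) = -5*p*(-2) = 10*p)
(M(R(6)) + (-1541 - 1*649)) + O = (10*6² + (-1541 - 1*649)) - 11/3 = (10*36 + (-1541 - 649)) - 11/3 = (360 - 2190) - 11/3 = -1830 - 11/3 = -5501/3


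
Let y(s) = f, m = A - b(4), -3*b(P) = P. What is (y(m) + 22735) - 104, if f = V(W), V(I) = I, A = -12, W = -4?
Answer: 22627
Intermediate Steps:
b(P) = -P/3
f = -4
m = -32/3 (m = -12 - (-1)*4/3 = -12 - 1*(-4/3) = -12 + 4/3 = -32/3 ≈ -10.667)
y(s) = -4
(y(m) + 22735) - 104 = (-4 + 22735) - 104 = 22731 - 104 = 22627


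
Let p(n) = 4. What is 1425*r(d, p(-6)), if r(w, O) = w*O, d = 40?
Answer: 228000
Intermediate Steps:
r(w, O) = O*w
1425*r(d, p(-6)) = 1425*(4*40) = 1425*160 = 228000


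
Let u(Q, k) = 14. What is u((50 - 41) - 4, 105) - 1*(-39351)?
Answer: 39365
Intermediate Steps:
u((50 - 41) - 4, 105) - 1*(-39351) = 14 - 1*(-39351) = 14 + 39351 = 39365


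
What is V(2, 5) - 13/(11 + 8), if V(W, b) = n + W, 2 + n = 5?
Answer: 82/19 ≈ 4.3158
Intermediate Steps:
n = 3 (n = -2 + 5 = 3)
V(W, b) = 3 + W
V(2, 5) - 13/(11 + 8) = (3 + 2) - 13/(11 + 8) = 5 - 13/19 = 82/19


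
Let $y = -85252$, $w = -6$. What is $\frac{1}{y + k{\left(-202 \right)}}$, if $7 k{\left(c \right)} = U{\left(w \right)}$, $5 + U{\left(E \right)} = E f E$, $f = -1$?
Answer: $- \frac{7}{596805} \approx -1.1729 \cdot 10^{-5}$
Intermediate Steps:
$U{\left(E \right)} = -5 - E^{2}$ ($U{\left(E \right)} = -5 + E \left(-1\right) E = -5 + - E E = -5 - E^{2}$)
$k{\left(c \right)} = - \frac{41}{7}$ ($k{\left(c \right)} = \frac{-5 - \left(-6\right)^{2}}{7} = \frac{-5 - 36}{7} = \frac{1}{7} \left(-41\right) = - \frac{41}{7}$)
$\frac{1}{y + k{\left(-202 \right)}} = \frac{1}{-85252 - \frac{41}{7}} = \frac{1}{- \frac{596805}{7}} = - \frac{7}{596805}$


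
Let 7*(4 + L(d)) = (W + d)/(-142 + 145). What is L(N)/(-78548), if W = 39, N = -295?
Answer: 85/412377 ≈ 0.00020612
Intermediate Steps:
L(d) = -15/7 + d/21 (L(d) = -4 + ((39 + d)/(-142 + 145))/7 = -4 + ((39 + d)/3)/7 = -4 + ((39 + d)*(⅓))/7 = -4 + (13 + d/3)/7 = -4 + (13/7 + d/21) = -15/7 + d/21)
L(N)/(-78548) = (-15/7 + (1/21)*(-295))/(-78548) = (-15/7 - 295/21)*(-1/78548) = -340/21*(-1/78548) = 85/412377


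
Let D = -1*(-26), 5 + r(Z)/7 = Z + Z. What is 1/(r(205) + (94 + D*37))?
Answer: 1/3891 ≈ 0.00025700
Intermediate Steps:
r(Z) = -35 + 14*Z (r(Z) = -35 + 7*(Z + Z) = -35 + 7*(2*Z) = -35 + 14*Z)
D = 26
1/(r(205) + (94 + D*37)) = 1/((-35 + 14*205) + (94 + 26*37)) = 1/((-35 + 2870) + (94 + 962)) = 1/(2835 + 1056) = 1/3891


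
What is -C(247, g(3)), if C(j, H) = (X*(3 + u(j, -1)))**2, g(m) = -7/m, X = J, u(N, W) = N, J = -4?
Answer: -1000000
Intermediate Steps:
X = -4
C(j, H) = (-12 - 4*j)**2 (C(j, H) = (-4*(3 + j))**2 = (-12 - 4*j)**2)
-C(247, g(3)) = -16*(3 + 247)**2 = -16*250**2 = -16*62500 = -1*1000000 = -1000000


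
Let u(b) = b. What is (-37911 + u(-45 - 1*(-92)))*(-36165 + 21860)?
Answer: 541644520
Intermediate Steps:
(-37911 + u(-45 - 1*(-92)))*(-36165 + 21860) = (-37911 + (-45 - 1*(-92)))*(-36165 + 21860) = (-37911 + (-45 + 92))*(-14305) = (-37911 + 47)*(-14305) = -37864*(-14305) = 541644520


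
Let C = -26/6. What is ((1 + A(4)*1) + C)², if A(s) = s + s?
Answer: 196/9 ≈ 21.778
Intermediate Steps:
A(s) = 2*s
C = -13/3 (C = -26*⅙ = -13/3 ≈ -4.3333)
((1 + A(4)*1) + C)² = ((1 + (2*4)*1) - 13/3)² = ((1 + 8*1) - 13/3)² = ((1 + 8) - 13/3)² = (9 - 13/3)² = (14/3)² = 196/9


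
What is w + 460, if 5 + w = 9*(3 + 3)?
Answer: 509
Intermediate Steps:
w = 49 (w = -5 + 9*(3 + 3) = -5 + 9*6 = -5 + 54 = 49)
w + 460 = 49 + 460 = 509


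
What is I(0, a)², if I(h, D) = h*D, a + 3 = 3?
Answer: 0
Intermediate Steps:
a = 0 (a = -3 + 3 = 0)
I(h, D) = D*h
I(0, a)² = (0*0)² = 0² = 0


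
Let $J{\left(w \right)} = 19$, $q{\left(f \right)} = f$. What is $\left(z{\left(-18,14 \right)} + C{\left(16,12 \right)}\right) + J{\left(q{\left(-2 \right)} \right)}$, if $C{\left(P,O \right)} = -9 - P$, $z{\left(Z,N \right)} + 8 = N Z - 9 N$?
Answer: $-392$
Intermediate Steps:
$z{\left(Z,N \right)} = -8 - 9 N + N Z$ ($z{\left(Z,N \right)} = -8 + \left(N Z - 9 N\right) = -8 + \left(- 9 N + N Z\right) = -8 - 9 N + N Z$)
$\left(z{\left(-18,14 \right)} + C{\left(16,12 \right)}\right) + J{\left(q{\left(-2 \right)} \right)} = \left(\left(-8 - 126 + 14 \left(-18\right)\right) - 25\right) + 19 = \left(\left(-8 - 126 - 252\right) - 25\right) + 19 = \left(-386 - 25\right) + 19 = -411 + 19 = -392$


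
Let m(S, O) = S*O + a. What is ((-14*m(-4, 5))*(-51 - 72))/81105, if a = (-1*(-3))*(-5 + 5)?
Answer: -2296/5407 ≈ -0.42463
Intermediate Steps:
a = 0 (a = 3*0 = 0)
m(S, O) = O*S (m(S, O) = S*O + 0 = O*S + 0 = O*S)
((-14*m(-4, 5))*(-51 - 72))/81105 = ((-70*(-4))*(-51 - 72))/81105 = (-14*(-20)*(-123))*(1/81105) = (280*(-123))*(1/81105) = -34440*1/81105 = -2296/5407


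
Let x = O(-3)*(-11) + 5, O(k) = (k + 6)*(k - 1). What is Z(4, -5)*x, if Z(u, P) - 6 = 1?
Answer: 959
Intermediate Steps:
Z(u, P) = 7 (Z(u, P) = 6 + 1 = 7)
O(k) = (-1 + k)*(6 + k) (O(k) = (6 + k)*(-1 + k) = (-1 + k)*(6 + k))
x = 137 (x = (-6 + (-3)**2 + 5*(-3))*(-11) + 5 = (-6 + 9 - 15)*(-11) + 5 = -12*(-11) + 5 = 132 + 5 = 137)
Z(4, -5)*x = 7*137 = 959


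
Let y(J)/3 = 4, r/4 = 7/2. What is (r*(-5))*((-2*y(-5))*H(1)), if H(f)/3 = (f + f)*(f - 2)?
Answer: -10080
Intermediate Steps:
r = 14 (r = 4*(7/2) = 14)
H(f) = 6*f*(-2 + f) (H(f) = 3*((f + f)*(f - 2)) = 3*((2*f)*(-2 + f)) = 3*(2*f*(-2 + f)) = 6*f*(-2 + f))
y(J) = 12 (y(J) = 3*4 = 12)
(r*(-5))*((-2*y(-5))*H(1)) = (14*(-5))*((-2*12)*(6*1*(-2 + 1))) = -(-1680)*6*1*(-1) = -(-1680)*(-6) = -70*144 = -10080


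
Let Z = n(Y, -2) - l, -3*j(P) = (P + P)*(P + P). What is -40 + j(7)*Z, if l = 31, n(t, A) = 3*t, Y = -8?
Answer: 10660/3 ≈ 3553.3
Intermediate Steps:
j(P) = -4*P²/3 (j(P) = -(P + P)*(P + P)/3 = -2*P*2*P/3 = -4*P²/3)
Z = -55 (Z = 3*(-8) - 1*31 = -24 - 31 = -55)
-40 + j(7)*Z = -40 - 4/3*7²*(-55) = -40 - 4/3*49*(-55) = -40 - 196/3*(-55) = -40 + 10780/3 = 10660/3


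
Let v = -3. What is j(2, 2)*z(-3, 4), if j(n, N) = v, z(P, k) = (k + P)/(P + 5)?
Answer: -3/2 ≈ -1.5000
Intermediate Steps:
z(P, k) = (P + k)/(5 + P)
j(n, N) = -3
j(2, 2)*z(-3, 4) = -3*(-3 + 4)/(5 - 3) = -3/2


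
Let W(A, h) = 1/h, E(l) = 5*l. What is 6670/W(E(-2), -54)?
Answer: -360180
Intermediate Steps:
6670/W(E(-2), -54) = 6670/(1/(-54)) = 6670/(-1/54) = 6670*(-54) = -360180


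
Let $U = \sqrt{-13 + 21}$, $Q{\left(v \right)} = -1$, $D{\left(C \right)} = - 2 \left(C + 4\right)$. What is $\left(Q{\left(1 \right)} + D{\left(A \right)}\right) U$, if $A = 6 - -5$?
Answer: $- 62 \sqrt{2} \approx -87.681$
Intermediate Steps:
$A = 11$ ($A = 6 + 5 = 11$)
$D{\left(C \right)} = -8 - 2 C$ ($D{\left(C \right)} = - 2 \left(4 + C\right) = -8 - 2 C$)
$U = 2 \sqrt{2}$ ($U = \sqrt{8} = 2 \sqrt{2} \approx 2.8284$)
$\left(Q{\left(1 \right)} + D{\left(A \right)}\right) U = \left(-1 - 30\right) 2 \sqrt{2} = - 31 \cdot 2 \sqrt{2} = - 62 \sqrt{2}$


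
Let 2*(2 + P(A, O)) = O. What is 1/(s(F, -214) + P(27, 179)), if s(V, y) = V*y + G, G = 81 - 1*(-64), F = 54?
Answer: -2/22647 ≈ -8.8312e-5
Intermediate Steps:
P(A, O) = -2 + O/2
G = 145 (G = 81 + 64 = 145)
s(V, y) = 145 + V*y (s(V, y) = V*y + 145 = 145 + V*y)
1/(s(F, -214) + P(27, 179)) = 1/((145 + 54*(-214)) + (-2 + (½)*179)) = 1/((145 - 11556) + (-2 + 179/2)) = 1/(-11411 + 175/2) = 1/(-22647/2) = -2/22647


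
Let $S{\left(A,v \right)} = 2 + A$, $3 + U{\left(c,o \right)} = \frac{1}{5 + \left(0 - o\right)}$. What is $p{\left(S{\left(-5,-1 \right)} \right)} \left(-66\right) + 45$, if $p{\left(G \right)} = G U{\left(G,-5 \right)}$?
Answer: $- \frac{2646}{5} \approx -529.2$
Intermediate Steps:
$U{\left(c,o \right)} = -3 + \frac{1}{5 - o}$ ($U{\left(c,o \right)} = -3 + \frac{1}{5 + \left(0 - o\right)} = -3 + \frac{1}{5 - o}$)
$p{\left(G \right)} = - \frac{29 G}{10}$ ($p{\left(G \right)} = G \frac{14 - -15}{-5 - 5} = G \frac{14 + 15}{-10} = G \left(\left(- \frac{1}{10}\right) 29\right) = G \left(- \frac{29}{10}\right) = - \frac{29 G}{10}$)
$p{\left(S{\left(-5,-1 \right)} \right)} \left(-66\right) + 45 = - \frac{29 \left(2 - 5\right)}{10} \left(-66\right) + 45 = \left(- \frac{29}{10}\right) \left(-3\right) \left(-66\right) + 45 = \frac{87}{10} \left(-66\right) + 45 = - \frac{2871}{5} + 45 = - \frac{2646}{5}$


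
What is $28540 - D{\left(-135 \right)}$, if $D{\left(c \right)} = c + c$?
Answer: $28810$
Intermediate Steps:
$D{\left(c \right)} = 2 c$
$28540 - D{\left(-135 \right)} = 28540 - 2 \left(-135\right) = 28540 - -270 = 28540 + 270 = 28810$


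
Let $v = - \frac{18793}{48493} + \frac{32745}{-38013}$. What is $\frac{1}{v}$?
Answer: $- \frac{614454803}{767427198} \approx -0.80067$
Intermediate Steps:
$v = - \frac{767427198}{614454803}$ ($v = \left(-18793\right) \frac{1}{48493} + 32745 \left(- \frac{1}{38013}\right) = - \frac{18793}{48493} - \frac{10915}{12671} = - \frac{767427198}{614454803} \approx -1.249$)
$\frac{1}{v} = \frac{1}{- \frac{767427198}{614454803}} = - \frac{614454803}{767427198}$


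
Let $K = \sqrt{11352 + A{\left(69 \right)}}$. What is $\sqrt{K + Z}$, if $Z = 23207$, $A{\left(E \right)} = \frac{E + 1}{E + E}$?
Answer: $\frac{\sqrt{110488527 + 69 \sqrt{54049287}}}{69} \approx 152.69$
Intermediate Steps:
$A{\left(E \right)} = \frac{1 + E}{2 E}$
$K = \frac{\sqrt{54049287}}{69}$ ($K = \sqrt{11352 + \frac{1 + 69}{2 \cdot 69}} = \sqrt{11352 + \frac{1}{2} \cdot \frac{1}{69} \cdot 70} = \sqrt{11352 + \frac{35}{69}} = \sqrt{\frac{783323}{69}} = \frac{\sqrt{54049287}}{69} \approx 106.55$)
$\sqrt{K + Z} = \sqrt{\frac{\sqrt{54049287}}{69} + 23207} = \sqrt{23207 + \frac{\sqrt{54049287}}{69}}$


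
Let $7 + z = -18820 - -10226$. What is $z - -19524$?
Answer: $10923$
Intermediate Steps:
$z = -8601$ ($z = -7 - 8594 = -8601$)
$z - -19524 = -8601 - -19524 = -8601 + 19524 = 10923$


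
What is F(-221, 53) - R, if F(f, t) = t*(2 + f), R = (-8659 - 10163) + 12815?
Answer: -5600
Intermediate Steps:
R = -6007 (R = -18822 + 12815 = -6007)
F(-221, 53) - R = 53*(2 - 221) - 1*(-6007) = 53*(-219) + 6007 = -11607 + 6007 = -5600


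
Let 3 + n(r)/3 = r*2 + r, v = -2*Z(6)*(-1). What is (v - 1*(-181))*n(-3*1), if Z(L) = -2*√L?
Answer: -6516 + 144*√6 ≈ -6163.3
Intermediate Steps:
v = -4*√6 (v = -(-4)*√6*(-1) = (4*√6)*(-1) = -4*√6 ≈ -9.7980)
n(r) = -9 + 9*r (n(r) = -9 + 3*(r*2 + r) = -9 + 3*(2*r + r) = -9 + 3*(3*r) = -9 + 9*r)
(v - 1*(-181))*n(-3*1) = (-4*√6 - 1*(-181))*(-9 + 9*(-3*1)) = (-4*√6 + 181)*(-9 + 9*(-3)) = (181 - 4*√6)*(-9 - 27) = (181 - 4*√6)*(-36) = -6516 + 144*√6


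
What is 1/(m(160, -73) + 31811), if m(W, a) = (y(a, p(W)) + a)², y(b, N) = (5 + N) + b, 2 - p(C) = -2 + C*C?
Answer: 1/662424980 ≈ 1.5096e-9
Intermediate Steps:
p(C) = 4 - C² (p(C) = 2 - (-2 + C*C) = 2 - (-2 + C²) = 2 + (2 - C²) = 4 - C²)
y(b, N) = 5 + N + b
m(W, a) = (9 - W² + 2*a)² (m(W, a) = ((5 + (4 - W²) + a) + a)² = ((9 + a - W²) + a)² = (9 - W² + 2*a)²)
1/(m(160, -73) + 31811) = 1/((9 - 1*160² + 2*(-73))² + 31811) = 1/((9 - 1*25600 - 146)² + 31811) = 1/((9 - 25600 - 146)² + 31811) = 1/((-25737)² + 31811) = 1/(662393169 + 31811) = 1/662424980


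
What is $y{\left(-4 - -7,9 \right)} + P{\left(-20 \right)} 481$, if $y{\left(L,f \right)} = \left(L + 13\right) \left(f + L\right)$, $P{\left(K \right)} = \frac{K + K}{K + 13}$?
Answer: $\frac{20584}{7} \approx 2940.6$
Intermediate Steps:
$P{\left(K \right)} = \frac{2 K}{13 + K}$
$y{\left(L,f \right)} = \left(13 + L\right) \left(L + f\right)$
$y{\left(-4 - -7,9 \right)} + P{\left(-20 \right)} 481 = \left(\left(-4 - -7\right)^{2} + 13 \left(-4 - -7\right) + 13 \cdot 9 + \left(-4 - -7\right) 9\right) + 2 \left(-20\right) \frac{1}{13 - 20} \cdot 481 = \left(\left(-4 + 7\right)^{2} + 13 \left(-4 + 7\right) + 117 + \left(-4 + 7\right) 9\right) + 2 \left(-20\right) \frac{1}{-7} \cdot 481 = \left(3^{2} + 13 \cdot 3 + 117 + 3 \cdot 9\right) + 2 \left(-20\right) \left(- \frac{1}{7}\right) 481 = \left(9 + 39 + 117 + 27\right) + \frac{40}{7} \cdot 481 = 192 + \frac{19240}{7} = \frac{20584}{7}$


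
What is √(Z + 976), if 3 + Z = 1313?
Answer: 3*√254 ≈ 47.812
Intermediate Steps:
Z = 1310 (Z = -3 + 1313 = 1310)
√(Z + 976) = √(1310 + 976) = √2286 = 3*√254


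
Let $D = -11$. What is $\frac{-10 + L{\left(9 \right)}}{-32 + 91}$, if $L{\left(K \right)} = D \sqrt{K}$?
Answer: $- \frac{43}{59} \approx -0.72881$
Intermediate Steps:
$L{\left(K \right)} = - 11 \sqrt{K}$
$\frac{-10 + L{\left(9 \right)}}{-32 + 91} = \frac{-10 - 11 \sqrt{9}}{-32 + 91} = \frac{-10 - 33}{59} = \left(-10 - 33\right) \frac{1}{59} = \left(-43\right) \frac{1}{59} = - \frac{43}{59}$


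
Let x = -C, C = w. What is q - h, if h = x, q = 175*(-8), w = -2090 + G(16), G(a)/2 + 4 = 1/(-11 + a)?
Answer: -17488/5 ≈ -3497.6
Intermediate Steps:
G(a) = -8 + 2/(-11 + a)
w = -10488/5 (w = -2090 + 2*(45 - 4*16)/(-11 + 16) = -2090 + 2*(45 - 64)/5 = -2090 + 2*(⅕)*(-19) = -2090 - 38/5 = -10488/5 ≈ -2097.6)
q = -1400
C = -10488/5 ≈ -2097.6
x = 10488/5 (x = -1*(-10488/5) = 10488/5 ≈ 2097.6)
h = 10488/5 ≈ 2097.6
q - h = -1400 - 1*10488/5 = -1400 - 10488/5 = -17488/5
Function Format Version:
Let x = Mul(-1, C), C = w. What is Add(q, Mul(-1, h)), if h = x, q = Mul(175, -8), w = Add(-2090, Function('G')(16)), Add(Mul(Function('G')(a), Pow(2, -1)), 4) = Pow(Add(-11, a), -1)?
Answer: Rational(-17488, 5) ≈ -3497.6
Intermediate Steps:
Function('G')(a) = Add(-8, Mul(2, Pow(Add(-11, a), -1)))
w = Rational(-10488, 5) (w = Add(-2090, Mul(2, Pow(Add(-11, 16), -1), Add(45, Mul(-4, 16)))) = Add(-2090, Mul(2, Pow(5, -1), Add(45, -64))) = Add(-2090, Mul(2, Rational(1, 5), -19)) = Add(-2090, Rational(-38, 5)) = Rational(-10488, 5) ≈ -2097.6)
q = -1400
C = Rational(-10488, 5) ≈ -2097.6
x = Rational(10488, 5) (x = Mul(-1, Rational(-10488, 5)) = Rational(10488, 5) ≈ 2097.6)
h = Rational(10488, 5) ≈ 2097.6
Add(q, Mul(-1, h)) = Add(-1400, Mul(-1, Rational(10488, 5))) = Add(-1400, Rational(-10488, 5)) = Rational(-17488, 5)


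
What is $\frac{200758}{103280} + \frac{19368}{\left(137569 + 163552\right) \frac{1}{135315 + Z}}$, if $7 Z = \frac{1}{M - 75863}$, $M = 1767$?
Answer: $\frac{4388203479987913583}{504080733559480} \approx 8705.4$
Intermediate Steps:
$Z = - \frac{1}{518672}$ ($Z = \frac{1}{7 \left(1767 - 75863\right)} = \frac{1}{7 \left(-74096\right)} = \frac{1}{7} \left(- \frac{1}{74096}\right) = - \frac{1}{518672} \approx -1.928 \cdot 10^{-6}$)
$\frac{200758}{103280} + \frac{19368}{\left(137569 + 163552\right) \frac{1}{135315 + Z}} = \frac{200758}{103280} + \frac{19368}{\left(137569 + 163552\right) \frac{1}{135315 - \frac{1}{518672}}} = 200758 \cdot \frac{1}{103280} + \frac{19368}{301121 \frac{1}{\frac{70184101679}{518672}}} = \frac{100379}{51640} + \frac{19368}{301121 \cdot \frac{518672}{70184101679}} = \frac{100379}{51640} + \frac{19368}{\frac{156183031312}{70184101679}} = \frac{100379}{51640} + 19368 \cdot \frac{70184101679}{156183031312} = \frac{100379}{51640} + \frac{169915710164859}{19522878914} = \frac{4388203479987913583}{504080733559480}$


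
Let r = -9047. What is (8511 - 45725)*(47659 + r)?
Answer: -1436906968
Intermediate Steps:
(8511 - 45725)*(47659 + r) = (8511 - 45725)*(47659 - 9047) = -37214*38612 = -1436906968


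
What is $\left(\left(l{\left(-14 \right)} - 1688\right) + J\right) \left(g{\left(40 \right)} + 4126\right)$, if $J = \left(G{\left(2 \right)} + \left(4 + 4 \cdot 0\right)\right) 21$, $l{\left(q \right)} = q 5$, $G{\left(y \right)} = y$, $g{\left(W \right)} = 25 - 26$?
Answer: $-6732000$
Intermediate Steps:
$g{\left(W \right)} = -1$
$l{\left(q \right)} = 5 q$
$J = 126$ ($J = \left(2 + \left(4 + 4 \cdot 0\right)\right) 21 = \left(2 + \left(4 + 0\right)\right) 21 = \left(2 + 4\right) 21 = 6 \cdot 21 = 126$)
$\left(\left(l{\left(-14 \right)} - 1688\right) + J\right) \left(g{\left(40 \right)} + 4126\right) = \left(\left(5 \left(-14\right) - 1688\right) + 126\right) \left(-1 + 4126\right) = \left(\left(-70 - 1688\right) + 126\right) 4125 = \left(-1758 + 126\right) 4125 = \left(-1632\right) 4125 = -6732000$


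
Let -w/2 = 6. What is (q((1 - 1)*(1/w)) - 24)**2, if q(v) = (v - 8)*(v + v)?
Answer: 576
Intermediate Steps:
w = -12 (w = -2*6 = -12)
q(v) = 2*v*(-8 + v) (q(v) = (-8 + v)*(2*v) = 2*v*(-8 + v))
(q((1 - 1)*(1/w)) - 24)**2 = (2*((1 - 1)*(1/(-12)))*(-8 + (1 - 1)*(1/(-12))) - 24)**2 = (2*(0*(1*(-1/12)))*(-8 + 0*(1*(-1/12))) - 24)**2 = (2*(0*(-1/12))*(-8 + 0*(-1/12)) - 24)**2 = (2*0*(-8 + 0) - 24)**2 = (2*0*(-8) - 24)**2 = (0 - 24)**2 = (-24)**2 = 576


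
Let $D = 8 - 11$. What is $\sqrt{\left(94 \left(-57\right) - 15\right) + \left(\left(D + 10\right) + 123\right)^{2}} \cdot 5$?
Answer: $5 \sqrt{11527} \approx 536.82$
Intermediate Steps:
$D = -3$
$\sqrt{\left(94 \left(-57\right) - 15\right) + \left(\left(D + 10\right) + 123\right)^{2}} \cdot 5 = \sqrt{\left(94 \left(-57\right) - 15\right) + \left(\left(-3 + 10\right) + 123\right)^{2}} \cdot 5 = \sqrt{\left(-5358 - 15\right) + \left(7 + 123\right)^{2}} \cdot 5 = \sqrt{-5373 + 130^{2}} \cdot 5 = \sqrt{-5373 + 16900} \cdot 5 = \sqrt{11527} \cdot 5 = 5 \sqrt{11527}$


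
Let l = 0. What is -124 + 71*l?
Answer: -124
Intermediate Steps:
-124 + 71*l = -124 + 71*0 = -124 + 0 = -124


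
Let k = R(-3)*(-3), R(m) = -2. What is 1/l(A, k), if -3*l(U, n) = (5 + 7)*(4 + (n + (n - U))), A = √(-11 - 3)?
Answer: -2/135 - I*√14/1080 ≈ -0.014815 - 0.0034645*I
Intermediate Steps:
A = I*√14 (A = √(-14) = I*√14 ≈ 3.7417*I)
k = 6 (k = -2*(-3) = 6)
l(U, n) = -16 - 8*n + 4*U (l(U, n) = -(5 + 7)*(4 + (n + (n - U)))/3 = -4*(4 + (-U + 2*n)) = -4*(4 - U + 2*n) = -(48 - 12*U + 24*n)/3 = -16 - 8*n + 4*U)
1/l(A, k) = 1/(-16 - 8*6 + 4*(I*√14)) = 1/(-16 - 48 + 4*I*√14) = 1/(-64 + 4*I*√14)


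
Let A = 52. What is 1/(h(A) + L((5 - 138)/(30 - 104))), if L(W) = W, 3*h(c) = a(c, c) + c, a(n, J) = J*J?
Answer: 222/204343 ≈ 0.0010864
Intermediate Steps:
a(n, J) = J²
h(c) = c/3 + c²/3 (h(c) = (c² + c)/3 = (c + c²)/3 = c/3 + c²/3)
1/(h(A) + L((5 - 138)/(30 - 104))) = 1/((⅓)*52*(1 + 52) + (5 - 138)/(30 - 104)) = 1/((⅓)*52*53 - 133/(-74)) = 1/(2756/3 - 133*(-1/74)) = 1/(2756/3 + 133/74) = 1/(204343/222) = 222/204343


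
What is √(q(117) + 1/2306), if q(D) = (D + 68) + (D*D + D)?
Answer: √74399047582/2306 ≈ 118.28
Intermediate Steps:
q(D) = 68 + D² + 2*D (q(D) = (68 + D) + (D² + D) = (68 + D) + (D + D²) = 68 + D² + 2*D)
√(q(117) + 1/2306) = √((68 + 117² + 2*117) + 1/2306) = √((68 + 13689 + 234) + 1/2306) = √(13991 + 1/2306) = √(32263247/2306) = √74399047582/2306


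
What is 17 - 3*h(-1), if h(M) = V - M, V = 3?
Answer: 5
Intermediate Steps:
h(M) = 3 - M
17 - 3*h(-1) = 17 - 3*(3 - 1*(-1)) = 17 - 3*(3 + 1) = 17 - 3*4 = 17 - 12 = 5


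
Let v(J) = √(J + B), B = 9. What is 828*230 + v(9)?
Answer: 190440 + 3*√2 ≈ 1.9044e+5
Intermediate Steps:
v(J) = √(9 + J) (v(J) = √(J + 9) = √(9 + J))
828*230 + v(9) = 828*230 + √(9 + 9) = 190440 + √18 = 190440 + 3*√2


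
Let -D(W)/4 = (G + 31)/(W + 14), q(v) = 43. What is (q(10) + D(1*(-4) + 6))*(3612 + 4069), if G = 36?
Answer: 806505/4 ≈ 2.0163e+5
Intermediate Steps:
D(W) = -268/(14 + W) (D(W) = -4*(36 + 31)/(W + 14) = -268/(14 + W))
(q(10) + D(1*(-4) + 6))*(3612 + 4069) = (43 - 268/(14 + (1*(-4) + 6)))*(3612 + 4069) = (43 - 268/(14 + (-4 + 6)))*7681 = (43 - 268/(14 + 2))*7681 = (43 - 268/16)*7681 = (43 - 268*1/16)*7681 = (43 - 67/4)*7681 = (105/4)*7681 = 806505/4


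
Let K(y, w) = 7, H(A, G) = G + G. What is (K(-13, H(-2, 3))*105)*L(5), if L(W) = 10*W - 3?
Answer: 34545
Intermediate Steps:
L(W) = -3 + 10*W
H(A, G) = 2*G
(K(-13, H(-2, 3))*105)*L(5) = (7*105)*(-3 + 10*5) = 735*(-3 + 50) = 735*47 = 34545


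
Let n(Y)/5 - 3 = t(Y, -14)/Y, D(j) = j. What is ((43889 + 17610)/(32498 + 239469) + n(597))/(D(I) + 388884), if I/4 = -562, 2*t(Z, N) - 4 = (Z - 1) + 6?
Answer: 961403131/20925294369388 ≈ 4.5945e-5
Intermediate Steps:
t(Z, N) = 9/2 + Z/2 (t(Z, N) = 2 + ((Z - 1) + 6)/2 = 2 + ((-1 + Z) + 6)/2 = 2 + (5 + Z)/2 = 2 + (5/2 + Z/2) = 9/2 + Z/2)
I = -2248 (I = 4*(-562) = -2248)
n(Y) = 15 + 5*(9/2 + Y/2)/Y (n(Y) = 15 + 5*((9/2 + Y/2)/Y) = 15 + 5*(9/2 + Y/2)/Y)
((43889 + 17610)/(32498 + 239469) + n(597))/(D(I) + 388884) = ((43889 + 17610)/(32498 + 239469) + (5/2)*(9 + 7*597)/597)/(-2248 + 388884) = (61499/271967 + (5/2)*(1/597)*(9 + 4179))/386636 = (61499*(1/271967) + (5/2)*(1/597)*4188)*(1/386636) = (61499/271967 + 3490/199)*(1/386636) = (961403131/54121433)*(1/386636) = 961403131/20925294369388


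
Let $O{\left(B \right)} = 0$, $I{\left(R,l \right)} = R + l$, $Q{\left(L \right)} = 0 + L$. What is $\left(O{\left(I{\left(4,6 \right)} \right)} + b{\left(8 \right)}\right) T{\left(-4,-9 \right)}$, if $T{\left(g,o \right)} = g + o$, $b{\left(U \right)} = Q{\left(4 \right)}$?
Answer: $-52$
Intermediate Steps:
$Q{\left(L \right)} = L$
$b{\left(U \right)} = 4$
$\left(O{\left(I{\left(4,6 \right)} \right)} + b{\left(8 \right)}\right) T{\left(-4,-9 \right)} = \left(0 + 4\right) \left(-4 - 9\right) = 4 \left(-13\right) = -52$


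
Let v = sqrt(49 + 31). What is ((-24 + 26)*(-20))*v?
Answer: -160*sqrt(5) ≈ -357.77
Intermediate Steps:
v = 4*sqrt(5) (v = sqrt(80) = 4*sqrt(5) ≈ 8.9443)
((-24 + 26)*(-20))*v = ((-24 + 26)*(-20))*(4*sqrt(5)) = (2*(-20))*(4*sqrt(5)) = -160*sqrt(5)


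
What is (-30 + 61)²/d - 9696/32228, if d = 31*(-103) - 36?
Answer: -15569873/26016053 ≈ -0.59847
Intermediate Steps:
d = -3229 (d = -3193 - 36 = -3229)
(-30 + 61)²/d - 9696/32228 = (-30 + 61)²/(-3229) - 9696/32228 = 31²*(-1/3229) - 9696*1/32228 = 961*(-1/3229) - 2424/8057 = -961/3229 - 2424/8057 = -15569873/26016053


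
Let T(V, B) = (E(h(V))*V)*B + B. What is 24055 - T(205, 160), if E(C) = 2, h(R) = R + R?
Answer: -41705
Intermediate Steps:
h(R) = 2*R
T(V, B) = B + 2*B*V (T(V, B) = (2*V)*B + B = 2*B*V + B = B + 2*B*V)
24055 - T(205, 160) = 24055 - 160*(1 + 2*205) = 24055 - 160*(1 + 410) = 24055 - 160*411 = 24055 - 1*65760 = 24055 - 65760 = -41705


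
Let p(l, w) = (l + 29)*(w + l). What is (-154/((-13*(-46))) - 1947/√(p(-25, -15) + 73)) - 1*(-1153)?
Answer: 344670/299 + 649*I*√87/29 ≈ 1152.7 + 208.74*I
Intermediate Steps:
p(l, w) = (29 + l)*(l + w)
(-154/((-13*(-46))) - 1947/√(p(-25, -15) + 73)) - 1*(-1153) = (-154/((-13*(-46))) - 1947/√(((-25)² + 29*(-25) + 29*(-15) - 25*(-15)) + 73)) - 1*(-1153) = (-154/598 - 1947/√((625 - 725 - 435 + 375) + 73)) + 1153 = (-154*1/598 - 1947/√(-160 + 73)) + 1153 = (-77/299 - 1947*(-I*√87/87)) + 1153 = (-77/299 - (-649)*I*√87/29) + 1153 = (-77/299 + 649*I*√87/29) + 1153 = 344670/299 + 649*I*√87/29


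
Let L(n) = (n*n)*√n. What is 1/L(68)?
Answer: √17/157216 ≈ 2.6226e-5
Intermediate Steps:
L(n) = n^(5/2) (L(n) = n²*√n = n^(5/2))
1/L(68) = 1/(68^(5/2)) = 1/(9248*√17) = √17/157216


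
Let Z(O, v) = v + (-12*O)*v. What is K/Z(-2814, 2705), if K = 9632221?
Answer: 9632221/91345145 ≈ 0.10545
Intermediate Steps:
Z(O, v) = v - 12*O*v
K/Z(-2814, 2705) = 9632221/((2705*(1 - 12*(-2814)))) = 9632221/((2705*(1 + 33768))) = 9632221/((2705*33769)) = 9632221/91345145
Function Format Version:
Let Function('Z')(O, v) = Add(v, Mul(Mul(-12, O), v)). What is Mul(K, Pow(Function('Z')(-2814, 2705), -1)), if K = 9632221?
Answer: Rational(9632221, 91345145) ≈ 0.10545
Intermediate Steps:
Function('Z')(O, v) = Add(v, Mul(-12, O, v))
Mul(K, Pow(Function('Z')(-2814, 2705), -1)) = Mul(9632221, Pow(Mul(2705, Add(1, Mul(-12, -2814))), -1)) = Mul(9632221, Pow(Mul(2705, Add(1, 33768)), -1)) = Mul(9632221, Pow(Mul(2705, 33769), -1)) = Mul(9632221, Pow(91345145, -1)) = Mul(9632221, Rational(1, 91345145)) = Rational(9632221, 91345145)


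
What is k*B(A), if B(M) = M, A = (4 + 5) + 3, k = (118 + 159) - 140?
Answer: 1644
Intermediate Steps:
k = 137 (k = 277 - 140 = 137)
A = 12 (A = 9 + 3 = 12)
k*B(A) = 137*12 = 1644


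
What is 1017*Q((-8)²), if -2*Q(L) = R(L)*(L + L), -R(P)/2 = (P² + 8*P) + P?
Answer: 608182272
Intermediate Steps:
R(P) = -18*P - 2*P² (R(P) = -2*((P² + 8*P) + P) = -2*(P² + 9*P) = -18*P - 2*P²)
Q(L) = 2*L²*(9 + L) (Q(L) = -(-2*L*(9 + L))*(L + L)/2 = -(-2*L*(9 + L))*2*L/2 = -(-2)*L²*(9 + L) = 2*L²*(9 + L))
1017*Q((-8)²) = 1017*(2*((-8)²)²*(9 + (-8)²)) = 1017*(2*64²*(9 + 64)) = 1017*(2*4096*73) = 1017*598016 = 608182272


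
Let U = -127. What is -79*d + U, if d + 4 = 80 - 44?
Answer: -2655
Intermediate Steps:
d = 32 (d = -4 + (80 - 44) = -4 + 36 = 32)
-79*d + U = -79*32 - 127 = -2528 - 127 = -2655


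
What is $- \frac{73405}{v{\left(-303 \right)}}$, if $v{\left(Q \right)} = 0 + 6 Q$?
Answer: $\frac{73405}{1818} \approx 40.377$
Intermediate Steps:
$v{\left(Q \right)} = 6 Q$
$- \frac{73405}{v{\left(-303 \right)}} = - \frac{73405}{6 \left(-303\right)} = - \frac{73405}{-1818} = \left(-73405\right) \left(- \frac{1}{1818}\right) = \frac{73405}{1818}$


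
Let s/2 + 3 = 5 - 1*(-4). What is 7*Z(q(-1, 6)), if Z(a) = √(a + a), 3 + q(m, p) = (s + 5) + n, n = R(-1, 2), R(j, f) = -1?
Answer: 7*√26 ≈ 35.693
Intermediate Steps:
s = 12 (s = -6 + 2*(5 - 1*(-4)) = -6 + 2*(5 + 4) = -6 + 2*9 = -6 + 18 = 12)
n = -1
q(m, p) = 13 (q(m, p) = -3 + ((12 + 5) - 1) = -3 + (17 - 1) = -3 + 16 = 13)
Z(a) = √2*√a (Z(a) = √(2*a) = √2*√a)
7*Z(q(-1, 6)) = 7*(√2*√13) = 7*√26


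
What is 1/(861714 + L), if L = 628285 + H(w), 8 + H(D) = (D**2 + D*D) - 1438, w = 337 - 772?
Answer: 1/1867003 ≈ 5.3562e-7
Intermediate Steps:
w = -435
H(D) = -1446 + 2*D**2 (H(D) = -8 + ((D**2 + D*D) - 1438) = -8 + ((D**2 + D**2) - 1438) = -8 + (2*D**2 - 1438) = -8 + (-1438 + 2*D**2) = -1446 + 2*D**2)
L = 1005289 (L = 628285 + (-1446 + 2*(-435)**2) = 628285 + (-1446 + 2*189225) = 628285 + (-1446 + 378450) = 628285 + 377004 = 1005289)
1/(861714 + L) = 1/(861714 + 1005289) = 1/1867003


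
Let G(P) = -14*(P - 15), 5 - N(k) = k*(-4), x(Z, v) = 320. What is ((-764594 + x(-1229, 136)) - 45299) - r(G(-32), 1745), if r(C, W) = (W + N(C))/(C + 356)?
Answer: -410455702/507 ≈ -8.0958e+5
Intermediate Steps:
N(k) = 5 + 4*k (N(k) = 5 - k*(-4) = 5 - (-4)*k = 5 + 4*k)
G(P) = 210 - 14*P (G(P) = -14*(-15 + P) = 210 - 14*P)
r(C, W) = (5 + W + 4*C)/(356 + C) (r(C, W) = (W + (5 + 4*C))/(C + 356) = (5 + W + 4*C)/(356 + C))
((-764594 + x(-1229, 136)) - 45299) - r(G(-32), 1745) = ((-764594 + 320) - 45299) - (5 + 1745 + 4*(210 - 14*(-32)))/(356 + (210 - 14*(-32))) = (-764274 - 45299) - (5 + 1745 + 4*(210 + 448))/(356 + (210 + 448)) = -809573 - (5 + 1745 + 4*658)/(356 + 658) = -809573 - (5 + 1745 + 2632)/1014 = -809573 - 4382/1014 = -809573 - 1*2191/507 = -809573 - 2191/507 = -410455702/507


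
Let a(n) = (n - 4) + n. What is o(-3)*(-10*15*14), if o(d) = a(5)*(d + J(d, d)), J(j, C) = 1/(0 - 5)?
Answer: 40320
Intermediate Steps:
J(j, C) = -⅕ (J(j, C) = 1/(-5) = -⅕)
a(n) = -4 + 2*n (a(n) = (-4 + n) + n = -4 + 2*n)
o(d) = -6/5 + 6*d (o(d) = (-4 + 2*5)*(d - ⅕) = (-4 + 10)*(-⅕ + d) = 6*(-⅕ + d) = -6/5 + 6*d)
o(-3)*(-10*15*14) = (-6/5 + 6*(-3))*(-10*15*14) = (-6/5 - 18)*(-150*14) = -96/5*(-2100) = 40320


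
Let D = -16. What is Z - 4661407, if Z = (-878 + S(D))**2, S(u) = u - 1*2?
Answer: -3858591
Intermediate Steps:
S(u) = -2 + u (S(u) = u - 2 = -2 + u)
Z = 802816 (Z = (-878 + (-2 - 16))**2 = (-878 - 18)**2 = (-896)**2 = 802816)
Z - 4661407 = 802816 - 4661407 = -3858591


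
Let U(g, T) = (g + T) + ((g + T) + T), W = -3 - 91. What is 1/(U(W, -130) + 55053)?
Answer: 1/54475 ≈ 1.8357e-5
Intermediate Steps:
W = -94
U(g, T) = 2*g + 3*T (U(g, T) = (T + g) + ((T + g) + T) = (T + g) + (g + 2*T) = 2*g + 3*T)
1/(U(W, -130) + 55053) = 1/((2*(-94) + 3*(-130)) + 55053) = 1/((-188 - 390) + 55053) = 1/(-578 + 55053) = 1/54475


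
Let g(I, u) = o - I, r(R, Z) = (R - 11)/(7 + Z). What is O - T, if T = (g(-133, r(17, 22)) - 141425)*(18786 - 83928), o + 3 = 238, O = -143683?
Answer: -9188878777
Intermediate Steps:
o = 235 (o = -3 + 238 = 235)
r(R, Z) = (-11 + R)/(7 + Z)
g(I, u) = 235 - I
T = 9188735094 (T = ((235 - 1*(-133)) - 141425)*(18786 - 83928) = ((235 + 133) - 141425)*(-65142) = (368 - 141425)*(-65142) = -141057*(-65142) = 9188735094)
O - T = -143683 - 1*9188735094 = -143683 - 9188735094 = -9188878777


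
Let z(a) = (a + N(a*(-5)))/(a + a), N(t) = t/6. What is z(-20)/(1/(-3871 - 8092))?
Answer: -11963/12 ≈ -996.92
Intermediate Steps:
N(t) = t/6 (N(t) = t*(⅙) = t/6)
z(a) = 1/12 (z(a) = (a + (a*(-5))/6)/(a + a) = (a + (-5*a)/6)/((2*a)) = (a - 5*a/6)*(1/(2*a)) = (a/6)*(1/(2*a)) = 1/12)
z(-20)/(1/(-3871 - 8092)) = 1/(12*(1/(-3871 - 8092))) = 1/(12*(1/(-11963))) = 1/(12*(-1/11963)) = (1/12)*(-11963) = -11963/12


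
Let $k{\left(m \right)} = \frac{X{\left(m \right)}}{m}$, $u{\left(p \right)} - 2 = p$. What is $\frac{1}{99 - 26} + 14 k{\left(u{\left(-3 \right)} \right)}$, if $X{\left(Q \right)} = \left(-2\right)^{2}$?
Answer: $- \frac{4087}{73} \approx -55.986$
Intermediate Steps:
$X{\left(Q \right)} = 4$
$u{\left(p \right)} = 2 + p$
$k{\left(m \right)} = \frac{4}{m}$
$\frac{1}{99 - 26} + 14 k{\left(u{\left(-3 \right)} \right)} = \frac{1}{99 - 26} + 14 \frac{4}{2 - 3} = \frac{1}{99 + \left(-69 + 43\right)} + 14 \frac{4}{-1} = \frac{1}{99 - 26} + 14 \cdot 4 \left(-1\right) = \frac{1}{73} + 14 \left(-4\right) = \frac{1}{73} - 56 = - \frac{4087}{73}$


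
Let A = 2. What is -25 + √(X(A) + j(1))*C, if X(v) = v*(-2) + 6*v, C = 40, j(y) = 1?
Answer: 95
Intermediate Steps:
X(v) = 4*v (X(v) = -2*v + 6*v = 4*v)
-25 + √(X(A) + j(1))*C = -25 + √(4*2 + 1)*40 = -25 + √(8 + 1)*40 = -25 + √9*40 = -25 + 3*40 = -25 + 120 = 95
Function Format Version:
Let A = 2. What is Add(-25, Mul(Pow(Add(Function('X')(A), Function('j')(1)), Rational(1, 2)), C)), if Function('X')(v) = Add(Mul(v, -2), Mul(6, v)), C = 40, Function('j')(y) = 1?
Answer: 95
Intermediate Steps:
Function('X')(v) = Mul(4, v) (Function('X')(v) = Add(Mul(-2, v), Mul(6, v)) = Mul(4, v))
Add(-25, Mul(Pow(Add(Function('X')(A), Function('j')(1)), Rational(1, 2)), C)) = Add(-25, Mul(Pow(Add(Mul(4, 2), 1), Rational(1, 2)), 40)) = Add(-25, Mul(Pow(Add(8, 1), Rational(1, 2)), 40)) = Add(-25, Mul(Pow(9, Rational(1, 2)), 40)) = Add(-25, Mul(3, 40)) = Add(-25, 120) = 95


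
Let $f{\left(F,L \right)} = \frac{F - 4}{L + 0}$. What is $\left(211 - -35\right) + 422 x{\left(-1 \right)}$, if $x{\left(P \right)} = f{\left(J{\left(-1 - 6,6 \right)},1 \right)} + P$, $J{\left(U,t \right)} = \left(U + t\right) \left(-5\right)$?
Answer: $246$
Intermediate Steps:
$J{\left(U,t \right)} = - 5 U - 5 t$
$f{\left(F,L \right)} = \frac{-4 + F}{L}$
$x{\left(P \right)} = 1 + P$ ($x{\left(P \right)} = \frac{-4 - \left(30 + 5 \left(-1 - 6\right)\right)}{1} + P = 1 \left(-4 - \left(30 + 5 \left(-1 - 6\right)\right)\right) + P = 1 \left(-4 - -5\right) + P = 1 \left(-4 + \left(35 - 30\right)\right) + P = 1 \left(-4 + 5\right) + P = 1 \cdot 1 + P = 1 + P$)
$\left(211 - -35\right) + 422 x{\left(-1 \right)} = \left(211 - -35\right) + 422 \left(1 - 1\right) = \left(211 + 35\right) + 422 \cdot 0 = 246 + 0 = 246$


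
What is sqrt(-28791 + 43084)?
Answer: sqrt(14293) ≈ 119.55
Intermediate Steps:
sqrt(-28791 + 43084) = sqrt(14293)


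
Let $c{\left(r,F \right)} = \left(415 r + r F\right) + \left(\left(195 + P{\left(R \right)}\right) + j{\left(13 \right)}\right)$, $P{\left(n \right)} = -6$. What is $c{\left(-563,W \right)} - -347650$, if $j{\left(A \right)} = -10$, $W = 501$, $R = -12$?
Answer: $-167879$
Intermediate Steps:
$c{\left(r,F \right)} = 179 + 415 r + F r$ ($c{\left(r,F \right)} = \left(415 r + r F\right) + \left(\left(195 - 6\right) - 10\right) = \left(415 r + F r\right) + \left(189 - 10\right) = \left(415 r + F r\right) + 179 = 179 + 415 r + F r$)
$c{\left(-563,W \right)} - -347650 = \left(179 + 415 \left(-563\right) + 501 \left(-563\right)\right) - -347650 = \left(179 - 233645 - 282063\right) + 347650 = -515529 + 347650 = -167879$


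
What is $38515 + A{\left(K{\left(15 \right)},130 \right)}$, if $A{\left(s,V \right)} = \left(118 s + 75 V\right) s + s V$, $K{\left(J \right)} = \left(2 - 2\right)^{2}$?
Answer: $38515$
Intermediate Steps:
$K{\left(J \right)} = 0$ ($K{\left(J \right)} = 0^{2} = 0$)
$A{\left(s,V \right)} = V s + s \left(75 V + 118 s\right)$ ($A{\left(s,V \right)} = \left(75 V + 118 s\right) s + V s = s \left(75 V + 118 s\right) + V s = V s + s \left(75 V + 118 s\right)$)
$38515 + A{\left(K{\left(15 \right)},130 \right)} = 38515 + 2 \cdot 0 \left(38 \cdot 130 + 59 \cdot 0\right) = 38515 + 2 \cdot 0 \left(4940 + 0\right) = 38515 + 2 \cdot 0 \cdot 4940 = 38515 + 0 = 38515$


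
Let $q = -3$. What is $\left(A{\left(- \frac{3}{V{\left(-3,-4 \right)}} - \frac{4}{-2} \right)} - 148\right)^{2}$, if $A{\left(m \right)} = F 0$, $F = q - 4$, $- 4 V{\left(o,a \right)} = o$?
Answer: $21904$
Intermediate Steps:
$V{\left(o,a \right)} = - \frac{o}{4}$
$F = -7$ ($F = -3 - 4 = -7$)
$A{\left(m \right)} = 0$ ($A{\left(m \right)} = \left(-7\right) 0 = 0$)
$\left(A{\left(- \frac{3}{V{\left(-3,-4 \right)}} - \frac{4}{-2} \right)} - 148\right)^{2} = \left(0 - 148\right)^{2} = \left(-148\right)^{2} = 21904$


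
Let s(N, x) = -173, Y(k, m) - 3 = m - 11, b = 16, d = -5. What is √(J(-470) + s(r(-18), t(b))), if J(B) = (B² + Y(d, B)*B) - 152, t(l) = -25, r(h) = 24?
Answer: √445235 ≈ 667.26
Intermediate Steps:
Y(k, m) = -8 + m (Y(k, m) = 3 + (m - 11) = 3 + (-11 + m) = -8 + m)
J(B) = -152 + B² + B*(-8 + B) (J(B) = (B² + (-8 + B)*B) - 152 = (B² + B*(-8 + B)) - 152 = -152 + B² + B*(-8 + B))
√(J(-470) + s(r(-18), t(b))) = √((-152 + (-470)² - 470*(-8 - 470)) - 173) = √((-152 + 220900 - 470*(-478)) - 173) = √((-152 + 220900 + 224660) - 173) = √(445408 - 173) = √445235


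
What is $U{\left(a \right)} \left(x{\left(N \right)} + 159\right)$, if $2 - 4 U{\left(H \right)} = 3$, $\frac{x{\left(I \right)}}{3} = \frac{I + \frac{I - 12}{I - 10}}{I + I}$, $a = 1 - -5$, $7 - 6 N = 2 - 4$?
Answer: $- \frac{5499}{136} \approx -40.434$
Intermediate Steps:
$N = \frac{3}{2}$ ($N = \frac{7}{6} - \frac{2 - 4}{6} = \frac{7}{6} - - \frac{1}{3} = \frac{7}{6} + \frac{1}{3} = \frac{3}{2} \approx 1.5$)
$a = 6$ ($a = 1 + 5 = 6$)
$x{\left(I \right)} = \frac{3 \left(I + \frac{-12 + I}{-10 + I}\right)}{2 I}$ ($x{\left(I \right)} = 3 \frac{I + \frac{I - 12}{I - 10}}{I + I} = 3 \frac{I + \frac{-12 + I}{-10 + I}}{2 I} = \frac{3 \left(I + \frac{-12 + I}{-10 + I}\right)}{2 I}$)
$U{\left(H \right)} = - \frac{1}{4}$ ($U{\left(H \right)} = \frac{1}{2} - \frac{3}{4} = - \frac{1}{4}$)
$U{\left(a \right)} \left(x{\left(N \right)} + 159\right) = - \frac{\frac{3 \left(-12 + \left(\frac{3}{2}\right)^{2} - \frac{27}{2}\right)}{2 \cdot \frac{3}{2} \left(-10 + \frac{3}{2}\right)} + 159}{4} = - \frac{\frac{3}{2} \cdot \frac{2}{3} \frac{1}{- \frac{17}{2}} \left(-12 + \frac{9}{4} - \frac{27}{2}\right) + 159}{4} = - \frac{\frac{3}{2} \cdot \frac{2}{3} \left(- \frac{2}{17}\right) \left(- \frac{93}{4}\right) + 159}{4} = - \frac{\frac{93}{34} + 159}{4} = \left(- \frac{1}{4}\right) \frac{5499}{34} = - \frac{5499}{136}$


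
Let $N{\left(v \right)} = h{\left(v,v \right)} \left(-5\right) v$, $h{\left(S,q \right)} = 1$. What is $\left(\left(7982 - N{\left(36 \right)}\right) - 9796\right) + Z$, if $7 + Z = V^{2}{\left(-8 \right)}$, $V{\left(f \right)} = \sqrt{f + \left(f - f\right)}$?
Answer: $-1649$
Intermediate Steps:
$V{\left(f \right)} = \sqrt{f}$ ($V{\left(f \right)} = \sqrt{f + 0} = \sqrt{f}$)
$N{\left(v \right)} = - 5 v$ ($N{\left(v \right)} = 1 \left(-5\right) v = - 5 v$)
$Z = -15$ ($Z = -7 + \left(\sqrt{-8}\right)^{2} = -7 + \left(2 i \sqrt{2}\right)^{2} = -7 - 8 = -15$)
$\left(\left(7982 - N{\left(36 \right)}\right) - 9796\right) + Z = \left(\left(7982 - \left(-5\right) 36\right) - 9796\right) - 15 = \left(\left(7982 - -180\right) - 9796\right) - 15 = \left(\left(7982 + 180\right) - 9796\right) - 15 = \left(8162 - 9796\right) - 15 = -1634 - 15 = -1649$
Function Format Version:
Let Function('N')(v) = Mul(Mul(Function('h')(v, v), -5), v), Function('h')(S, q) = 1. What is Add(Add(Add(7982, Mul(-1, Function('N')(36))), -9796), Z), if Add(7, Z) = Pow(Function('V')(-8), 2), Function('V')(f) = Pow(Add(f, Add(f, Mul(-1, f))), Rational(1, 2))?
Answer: -1649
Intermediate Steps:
Function('V')(f) = Pow(f, Rational(1, 2)) (Function('V')(f) = Pow(Add(f, 0), Rational(1, 2)) = Pow(f, Rational(1, 2)))
Function('N')(v) = Mul(-5, v) (Function('N')(v) = Mul(Mul(1, -5), v) = Mul(-5, v))
Z = -15 (Z = Add(-7, Pow(Pow(-8, Rational(1, 2)), 2)) = Add(-7, Pow(Mul(2, I, Pow(2, Rational(1, 2))), 2)) = Add(-7, -8) = -15)
Add(Add(Add(7982, Mul(-1, Function('N')(36))), -9796), Z) = Add(Add(Add(7982, Mul(-1, Mul(-5, 36))), -9796), -15) = Add(Add(Add(7982, Mul(-1, -180)), -9796), -15) = Add(Add(Add(7982, 180), -9796), -15) = Add(Add(8162, -9796), -15) = Add(-1634, -15) = -1649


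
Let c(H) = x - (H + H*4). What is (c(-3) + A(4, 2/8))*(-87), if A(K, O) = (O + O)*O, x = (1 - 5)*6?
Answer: 6177/8 ≈ 772.13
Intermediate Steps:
x = -24 (x = -4*6 = -24)
A(K, O) = 2*O² (A(K, O) = (2*O)*O = 2*O²)
c(H) = -24 - 5*H (c(H) = -24 - (H + H*4) = -24 - (H + 4*H) = -24 - 5*H)
(c(-3) + A(4, 2/8))*(-87) = ((-24 - 5*(-3)) + 2*(2/8)²)*(-87) = ((-24 + 15) + 2*(2*(⅛))²)*(-87) = (-9 + 2*(¼)²)*(-87) = (-9 + 2*(1/16))*(-87) = (-9 + ⅛)*(-87) = -71/8*(-87) = 6177/8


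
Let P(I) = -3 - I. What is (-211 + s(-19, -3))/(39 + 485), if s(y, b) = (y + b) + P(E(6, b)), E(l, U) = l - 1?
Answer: -241/524 ≈ -0.45992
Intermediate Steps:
E(l, U) = -1 + l
s(y, b) = -8 + b + y (s(y, b) = (y + b) + (-3 - (-1 + 6)) = (b + y) + (-3 - 1*5) = (b + y) + (-3 - 5) = (b + y) - 8 = -8 + b + y)
(-211 + s(-19, -3))/(39 + 485) = (-211 + (-8 - 3 - 19))/(39 + 485) = (-211 - 30)/524 = -241*1/524 = -241/524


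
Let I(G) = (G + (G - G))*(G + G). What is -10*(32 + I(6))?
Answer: -1040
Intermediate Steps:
I(G) = 2*G**2 (I(G) = (G + 0)*(2*G) = G*(2*G) = 2*G**2)
-10*(32 + I(6)) = -10*(32 + 2*6**2) = -10*(32 + 2*36) = -10*(32 + 72) = -10*104 = -1040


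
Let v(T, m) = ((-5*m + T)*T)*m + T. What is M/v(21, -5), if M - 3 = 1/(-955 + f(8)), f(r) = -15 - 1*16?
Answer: -2957/4741674 ≈ -0.00062362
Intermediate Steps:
f(r) = -31 (f(r) = -15 - 16 = -31)
v(T, m) = T + T*m*(T - 5*m) (v(T, m) = ((T - 5*m)*T)*m + T = (T*(T - 5*m))*m + T = T*m*(T - 5*m) + T = T + T*m*(T - 5*m))
M = 2957/986 (M = 3 + 1/(-955 - 31) = 3 + 1/(-986) = 3 - 1/986 = 2957/986 ≈ 2.9990)
M/v(21, -5) = 2957/(986*((21*(1 - 5*(-5)² + 21*(-5))))) = 2957/(986*((21*(1 - 5*25 - 105)))) = 2957/(986*((21*(1 - 125 - 105)))) = 2957/(986*((21*(-229)))) = (2957/986)/(-4809) = (2957/986)*(-1/4809) = -2957/4741674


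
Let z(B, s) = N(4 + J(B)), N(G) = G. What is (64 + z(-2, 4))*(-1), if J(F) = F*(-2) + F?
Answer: -70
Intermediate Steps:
J(F) = -F (J(F) = -2*F + F = -F)
z(B, s) = 4 - B
(64 + z(-2, 4))*(-1) = (64 + (4 - 1*(-2)))*(-1) = (64 + (4 + 2))*(-1) = (64 + 6)*(-1) = 70*(-1) = -70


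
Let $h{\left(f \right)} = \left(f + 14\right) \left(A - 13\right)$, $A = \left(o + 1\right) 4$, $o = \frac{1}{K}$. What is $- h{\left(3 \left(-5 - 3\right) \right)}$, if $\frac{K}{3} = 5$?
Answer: $- \frac{262}{3} \approx -87.333$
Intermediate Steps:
$K = 15$ ($K = 3 \cdot 5 = 15$)
$o = \frac{1}{15} \approx 0.066667$
$A = \frac{64}{15}$ ($A = \left(\frac{1}{15} + 1\right) 4 = \frac{16}{15} \cdot 4 = \frac{64}{15} \approx 4.2667$)
$h{\left(f \right)} = - \frac{1834}{15} - \frac{131 f}{15}$ ($h{\left(f \right)} = \left(f + 14\right) \left(\frac{64}{15} - 13\right) = \left(14 + f\right) \left(- \frac{131}{15}\right) = - \frac{1834}{15} - \frac{131 f}{15}$)
$- h{\left(3 \left(-5 - 3\right) \right)} = - (- \frac{1834}{15} - \frac{131 \cdot 3 \left(-5 - 3\right)}{15}) = - (- \frac{1834}{15} - \frac{131 \cdot 3 \left(-8\right)}{15}) = - (- \frac{1834}{15} - - \frac{1048}{5}) = - (- \frac{1834}{15} + \frac{1048}{5}) = \left(-1\right) \frac{262}{3} = - \frac{262}{3}$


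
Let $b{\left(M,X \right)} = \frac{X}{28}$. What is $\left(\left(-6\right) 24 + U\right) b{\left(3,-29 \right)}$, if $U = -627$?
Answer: $\frac{22359}{28} \approx 798.54$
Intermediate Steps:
$b{\left(M,X \right)} = \frac{X}{28}$ ($b{\left(M,X \right)} = X \frac{1}{28} = \frac{X}{28}$)
$\left(\left(-6\right) 24 + U\right) b{\left(3,-29 \right)} = \left(\left(-6\right) 24 - 627\right) \frac{1}{28} \left(-29\right) = \left(-144 - 627\right) \left(- \frac{29}{28}\right) = \left(-771\right) \left(- \frac{29}{28}\right) = \frac{22359}{28}$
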